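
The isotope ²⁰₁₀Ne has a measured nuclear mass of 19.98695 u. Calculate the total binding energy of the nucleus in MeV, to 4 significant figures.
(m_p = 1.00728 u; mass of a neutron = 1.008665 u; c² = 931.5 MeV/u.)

160.7 MeV

The nucleus contains 10 protons and 20 − 10 = 10 neutrons.
Total constituent mass: 10 × 1.00728 + 10 × 1.008665 = 20.159450 u
Mass defect Δm = 20.159450 − 19.98695 = 0.172500 u
E_B = 0.172500 × 931.5 = 160.684 MeV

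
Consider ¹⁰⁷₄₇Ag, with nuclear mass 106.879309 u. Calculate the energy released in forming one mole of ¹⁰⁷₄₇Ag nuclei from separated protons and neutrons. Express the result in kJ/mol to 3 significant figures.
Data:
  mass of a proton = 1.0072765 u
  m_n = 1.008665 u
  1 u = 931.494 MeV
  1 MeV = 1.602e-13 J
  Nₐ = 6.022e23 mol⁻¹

The nucleus contains 47 protons and 107 − 47 = 60 neutrons.
Σm = 47·m_p + 60·m_n = 47.3419955 + 60.519900 = 107.8618955 u
Mass defect Δm = 107.8618955 − 106.879309 = 0.9825865 u
Binding energy = Δm·c² = 0.9825865 × 931.494 MeV/u = 915.273 MeV
Per nucleus in joules: 915.273 MeV × 1.602e-13 J/MeV = 1.4663e-10 J
Per mole: 1.4663e-10 J × 6.022e23 mol⁻¹ = 8.8301e+13 J/mol

8.83e+10 kJ/mol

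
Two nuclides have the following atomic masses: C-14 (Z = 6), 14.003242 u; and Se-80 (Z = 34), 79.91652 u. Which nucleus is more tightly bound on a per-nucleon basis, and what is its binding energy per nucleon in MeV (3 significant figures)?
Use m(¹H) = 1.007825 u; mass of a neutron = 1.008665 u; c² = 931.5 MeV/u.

Se-80; 8.71 MeV/nucleon

C-14: Σm = 6(1.007825) + 8(1.008665) = 14.116270 u; Δm = 0.113028 u; E_B = 105.286 MeV; E_B/A = 7.520 MeV
Se-80: Σm = 34(1.007825) + 46(1.008665) = 80.664640 u; Δm = 0.748120 u; E_B = 696.87 MeV; E_B/A = 8.711 MeV
Se-80 has the higher binding energy per nucleon, so it is the more tightly bound nucleus.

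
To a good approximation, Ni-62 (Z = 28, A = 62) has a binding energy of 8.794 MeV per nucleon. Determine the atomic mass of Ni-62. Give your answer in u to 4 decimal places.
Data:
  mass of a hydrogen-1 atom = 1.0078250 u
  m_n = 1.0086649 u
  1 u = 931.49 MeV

61.9284 u

Total binding energy = 62 × 8.794 = 545.228 MeV
Mass defect = 545.228 MeV / (931.49 MeV/u) = 0.585329 u
Constituent mass = 28(1.0078250) + 34(1.0086649) = 62.5137066 u
Atomic mass = 62.5137066 − 0.585329 = 61.9283776 u ≈ 61.9284 u (to 4 decimal places)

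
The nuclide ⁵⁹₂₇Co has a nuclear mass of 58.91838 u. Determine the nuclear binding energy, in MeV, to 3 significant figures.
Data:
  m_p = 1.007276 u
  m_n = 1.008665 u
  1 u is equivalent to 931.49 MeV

With 27 protons and 32 neutrons (A = 59):
Total constituent mass: 27 × 1.007276 + 32 × 1.008665 = 59.473732 u
The mass defect is 59.473732 − 58.91838 = 0.555352 u.
Converting to energy: 0.555352 u × 931.49 MeV/u = 517.305 MeV

517 MeV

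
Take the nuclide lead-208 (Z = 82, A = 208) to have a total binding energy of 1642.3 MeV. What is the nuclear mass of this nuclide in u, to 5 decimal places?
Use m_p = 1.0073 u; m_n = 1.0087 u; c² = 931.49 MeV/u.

Mass defect = 1642.3 MeV / (931.49 MeV/u) = 1.7630892 u
Constituent mass = 82(1.0073) + 126(1.0087) = 209.6948 u
Nuclear mass = 209.6948 − 1.7630892 = 207.9317108 u ≈ 207.93171 u (to 5 decimal places)

207.93171 u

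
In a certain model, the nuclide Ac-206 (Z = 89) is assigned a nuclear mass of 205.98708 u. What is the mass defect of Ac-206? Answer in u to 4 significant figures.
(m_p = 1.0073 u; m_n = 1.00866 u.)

Mass of separated nucleons = 89(1.0073) + 117(1.00866) = 89.6497 + 118.01322 = 207.66292 u
The mass defect is 207.66292 − 205.98708 = 1.67584 u.

1.676 u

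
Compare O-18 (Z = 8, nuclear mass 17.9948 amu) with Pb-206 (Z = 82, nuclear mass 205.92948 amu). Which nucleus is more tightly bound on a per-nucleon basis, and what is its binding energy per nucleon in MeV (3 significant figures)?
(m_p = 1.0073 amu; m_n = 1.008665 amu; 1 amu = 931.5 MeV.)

Pb-206; 7.88 MeV/nucleon

O-18: Σm = 8(1.0073) + 10(1.008665) = 18.145050 amu; Δm = 0.150250 amu; E_B = 139.958 MeV; E_B/A = 7.775 MeV
Pb-206: Σm = 82(1.0073) + 124(1.008665) = 207.673060 amu; Δm = 1.743580 amu; E_B = 1624.1 MeV; E_B/A = 7.884 MeV
Pb-206 has the higher binding energy per nucleon, so it is the more tightly bound nucleus.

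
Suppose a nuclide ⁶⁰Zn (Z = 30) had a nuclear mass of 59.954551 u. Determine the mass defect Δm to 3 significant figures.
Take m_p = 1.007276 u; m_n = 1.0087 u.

0.525 u

Total constituent mass: 30 × 1.007276 + 30 × 1.0087 = 60.479280 u
The mass defect is 60.479280 − 59.954551 = 0.524729 u.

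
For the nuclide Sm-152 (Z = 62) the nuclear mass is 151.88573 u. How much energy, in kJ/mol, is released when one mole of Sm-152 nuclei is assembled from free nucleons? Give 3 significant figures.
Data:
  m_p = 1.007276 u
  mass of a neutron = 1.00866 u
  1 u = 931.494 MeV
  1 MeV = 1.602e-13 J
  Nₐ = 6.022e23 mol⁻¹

The nucleus contains 62 protons and 152 − 62 = 90 neutrons.
Σm = 62·m_p + 90·m_n = 62.451112 + 90.77940 = 153.230512 u
Mass defect Δm = 153.230512 − 151.88573 = 1.344782 u
Binding energy = Δm·c² = 1.344782 × 931.494 MeV/u = 1252.66 MeV
Per nucleus in joules: 1252.66 MeV × 1.602e-13 J/MeV = 2.0068e-10 J
Per mole: 2.0068e-10 J × 6.022e23 mol⁻¹ = 1.2085e+14 J/mol

1.21e+11 kJ/mol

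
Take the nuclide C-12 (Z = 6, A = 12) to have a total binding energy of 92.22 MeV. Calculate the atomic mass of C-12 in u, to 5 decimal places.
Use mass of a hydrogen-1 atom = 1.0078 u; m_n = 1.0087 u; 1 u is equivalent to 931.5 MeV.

Mass defect = 92.22 MeV / (931.5 MeV/u) = 0.0990016 u
Constituent mass = 6(1.0078) + 6(1.0087) = 12.0990 u
Atomic mass = 12.0990 − 0.0990016 = 11.9999984 u ≈ 12.00000 u (to 5 decimal places)

12.00000 u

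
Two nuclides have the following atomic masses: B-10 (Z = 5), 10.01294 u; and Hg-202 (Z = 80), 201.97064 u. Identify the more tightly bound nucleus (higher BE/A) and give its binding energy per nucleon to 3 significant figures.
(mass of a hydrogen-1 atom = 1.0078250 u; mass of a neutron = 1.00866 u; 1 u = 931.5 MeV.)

Hg-202; 7.89 MeV/nucleon

B-10: Σm = 5(1.0078250) + 5(1.00866) = 10.0824250 u; Δm = 0.0694850 u; E_B = 64.725 MeV; E_B/A = 6.473 MeV
Hg-202: Σm = 80(1.0078250) + 122(1.00866) = 203.6825200 u; Δm = 1.7118800 u; E_B = 1594.6 MeV; E_B/A = 7.894 MeV
Hg-202 has the higher binding energy per nucleon, so it is the more tightly bound nucleus.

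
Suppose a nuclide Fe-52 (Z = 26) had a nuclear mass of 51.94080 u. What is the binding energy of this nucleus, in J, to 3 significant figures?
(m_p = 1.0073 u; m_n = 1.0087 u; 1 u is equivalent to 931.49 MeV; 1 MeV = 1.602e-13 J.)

Mass of separated nucleons = 26(1.0073) + 26(1.0087) = 26.1898 + 26.2262 = 52.4160 u
The mass defect is 52.4160 − 51.94080 = 0.47520 u.
E_B = 0.47520 × 931.49 = 442.644 MeV
In joules: 442.644 MeV × 1.602e-13 J/MeV = 7.0912e-11 J

7.09e-11 J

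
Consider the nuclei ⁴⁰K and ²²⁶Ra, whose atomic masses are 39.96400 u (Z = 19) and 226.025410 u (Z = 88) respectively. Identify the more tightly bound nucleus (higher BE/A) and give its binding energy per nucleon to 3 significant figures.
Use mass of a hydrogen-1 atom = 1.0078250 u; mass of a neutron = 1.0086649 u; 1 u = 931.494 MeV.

⁴⁰K: Σm = 19(1.0078250) + 21(1.0086649) = 40.3306379 u; Δm = 0.3666379 u; E_B = 341.52 MeV; E_B/A = 8.538 MeV
²²⁶Ra: Σm = 88(1.0078250) + 138(1.0086649) = 227.8843562 u; Δm = 1.8589462 u; E_B = 1731.6 MeV; E_B/A = 7.662 MeV
⁴⁰K has the higher binding energy per nucleon, so it is the more tightly bound nucleus.

⁴⁰K; 8.54 MeV/nucleon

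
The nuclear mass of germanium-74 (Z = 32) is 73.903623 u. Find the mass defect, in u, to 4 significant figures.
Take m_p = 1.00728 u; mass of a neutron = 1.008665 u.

0.6933 u

The nucleus contains 32 protons and 74 − 32 = 42 neutrons.
Total constituent mass: 32 × 1.00728 + 42 × 1.008665 = 74.596890 u
Mass defect Δm = 74.596890 − 73.903623 = 0.693267 u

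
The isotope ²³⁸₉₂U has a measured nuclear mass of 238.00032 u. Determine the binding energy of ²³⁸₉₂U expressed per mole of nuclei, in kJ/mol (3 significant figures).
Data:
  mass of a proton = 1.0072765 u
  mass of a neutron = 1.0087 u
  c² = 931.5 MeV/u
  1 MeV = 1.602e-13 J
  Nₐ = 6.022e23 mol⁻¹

Z = 92, so N = A − Z = 238 − 92 = 146.
Σm = 92·m_p + 146·m_n = 92.6694380 + 147.2702 = 239.9396380 u
Mass defect Δm = 239.9396380 − 238.00032 = 1.9393180 u
E_B = 1.9393180 × 931.5 = 1806.47 MeV
Per nucleus in joules: 1806.47 MeV × 1.602e-13 J/MeV = 2.8940e-10 J
Per mole: 2.8940e-10 J × 6.022e23 mol⁻¹ = 1.7428e+14 J/mol

1.74e+11 kJ/mol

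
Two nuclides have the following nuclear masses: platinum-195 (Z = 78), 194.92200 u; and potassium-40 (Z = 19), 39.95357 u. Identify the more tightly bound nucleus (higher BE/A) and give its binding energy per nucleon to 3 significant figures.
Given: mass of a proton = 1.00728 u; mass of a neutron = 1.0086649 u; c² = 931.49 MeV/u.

potassium-40; 8.54 MeV/nucleon

platinum-195: Σm = 78(1.00728) + 117(1.0086649) = 196.5816333 u; Δm = 1.6596333 u; E_B = 1545.9 MeV; E_B/A = 7.928 MeV
potassium-40: Σm = 19(1.00728) + 21(1.0086649) = 40.3202829 u; Δm = 0.3667129 u; E_B = 341.59 MeV; E_B/A = 8.540 MeV
potassium-40 has the higher binding energy per nucleon, so it is the more tightly bound nucleus.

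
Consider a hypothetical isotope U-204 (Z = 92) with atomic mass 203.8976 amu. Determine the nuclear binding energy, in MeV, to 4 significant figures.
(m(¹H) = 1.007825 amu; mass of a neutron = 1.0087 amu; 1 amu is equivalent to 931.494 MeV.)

Total constituent mass: 92 × 1.007825 + 112 × 1.0087 = 205.694300 amu
Δm = 205.694300 − 203.8976 = 1.796700 amu
Converting to energy: 1.796700 amu × 931.494 MeV/amu = 1673.62 MeV

1674 MeV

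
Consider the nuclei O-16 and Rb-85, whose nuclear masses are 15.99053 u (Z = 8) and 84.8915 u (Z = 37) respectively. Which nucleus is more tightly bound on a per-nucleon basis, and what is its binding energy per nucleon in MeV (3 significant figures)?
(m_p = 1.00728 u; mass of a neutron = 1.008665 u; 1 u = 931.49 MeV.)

Rb-85; 8.70 MeV/nucleon

O-16: Σm = 8(1.00728) + 8(1.008665) = 16.127560 u; Δm = 0.137030 u; E_B = 127.64 MeV; E_B/A = 7.978 MeV
Rb-85: Σm = 37(1.00728) + 48(1.008665) = 85.685280 u; Δm = 0.793780 u; E_B = 739.40 MeV; E_B/A = 8.699 MeV
Rb-85 has the higher binding energy per nucleon, so it is the more tightly bound nucleus.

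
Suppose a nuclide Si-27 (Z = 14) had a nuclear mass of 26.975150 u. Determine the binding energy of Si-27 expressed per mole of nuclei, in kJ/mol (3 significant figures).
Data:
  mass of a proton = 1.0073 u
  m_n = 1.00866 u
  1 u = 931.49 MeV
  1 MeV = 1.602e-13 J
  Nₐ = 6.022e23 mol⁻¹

The nucleus contains 14 protons and 27 − 14 = 13 neutrons.
Total constituent mass: 14 × 1.0073 + 13 × 1.00866 = 27.21478 u
Mass defect Δm = 27.21478 − 26.975150 = 0.239630 u
Converting to energy: 0.239630 u × 931.49 MeV/u = 223.213 MeV
Per nucleus in joules: 223.213 MeV × 1.602e-13 J/MeV = 3.5759e-11 J
Per mole: 3.5759e-11 J × 6.022e23 mol⁻¹ = 2.1534e+13 J/mol

2.15e+10 kJ/mol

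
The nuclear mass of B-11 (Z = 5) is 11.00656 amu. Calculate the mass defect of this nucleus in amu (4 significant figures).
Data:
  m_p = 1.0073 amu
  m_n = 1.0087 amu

0.08214 amu

Z = 5, so N = A − Z = 11 − 5 = 6.
Mass of separated nucleons = 5(1.0073) + 6(1.0087) = 5.0365 + 6.0522 = 11.0887 amu
The mass defect is 11.0887 − 11.00656 = 0.08214 amu.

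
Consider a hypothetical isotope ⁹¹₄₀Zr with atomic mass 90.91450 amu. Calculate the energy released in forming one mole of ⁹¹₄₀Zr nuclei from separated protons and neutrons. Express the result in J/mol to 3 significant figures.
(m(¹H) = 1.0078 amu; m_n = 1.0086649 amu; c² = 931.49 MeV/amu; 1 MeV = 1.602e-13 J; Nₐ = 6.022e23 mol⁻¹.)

Z = 40, so N = A − Z = 91 − 40 = 51.
Mass of separated nucleons = 40(1.0078) + 51(1.0086649) = 40.3120 + 51.4419099 = 91.7539099 amu
Mass defect Δm = 91.7539099 − 90.91450 = 0.8394099 amu
E_B = 0.8394099 × 931.49 = 781.902 MeV
Per nucleus in joules: 781.902 MeV × 1.602e-13 J/MeV = 1.2526e-10 J
Per mole: 1.2526e-10 J × 6.022e23 mol⁻¹ = 7.5432e+13 J/mol

7.54e+13 J/mol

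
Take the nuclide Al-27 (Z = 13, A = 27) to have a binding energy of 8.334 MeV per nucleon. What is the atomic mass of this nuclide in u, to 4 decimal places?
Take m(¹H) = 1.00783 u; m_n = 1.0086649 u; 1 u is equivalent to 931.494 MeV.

Total binding energy = 27 × 8.334 = 225.018 MeV
Mass defect = 225.018 MeV / (931.494 MeV/u) = 0.241567 u
Constituent mass = 13(1.00783) + 14(1.0086649) = 27.2230986 u
Atomic mass = 27.2230986 − 0.241567 = 26.9815316 u ≈ 26.9815 u (to 4 decimal places)

26.9815 u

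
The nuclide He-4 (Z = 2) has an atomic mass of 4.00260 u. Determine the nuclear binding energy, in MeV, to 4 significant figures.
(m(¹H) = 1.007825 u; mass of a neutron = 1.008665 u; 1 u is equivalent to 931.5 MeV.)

The nucleus contains 2 protons and 4 − 2 = 2 neutrons.
Mass of separated nucleons = 2(1.007825) + 2(1.008665) = 2.015650 + 2.017330 = 4.032980 u
Δm = 4.032980 − 4.00260 = 0.030380 u
Converting to energy: 0.030380 u × 931.5 MeV/u = 28.2990 MeV

28.30 MeV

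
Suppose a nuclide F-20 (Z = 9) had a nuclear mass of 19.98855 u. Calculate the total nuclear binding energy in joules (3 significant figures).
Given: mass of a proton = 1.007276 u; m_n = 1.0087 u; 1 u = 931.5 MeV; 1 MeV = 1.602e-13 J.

2.58e-11 J

Z = 9, so N = A − Z = 20 − 9 = 11.
Σm = 9·m_p + 11·m_n = 9.065484 + 11.0957 = 20.161184 u
Mass defect Δm = 20.161184 − 19.98855 = 0.172634 u
Converting to energy: 0.172634 u × 931.5 MeV/u = 160.809 MeV
In joules: 160.809 MeV × 1.602e-13 J/MeV = 2.5762e-11 J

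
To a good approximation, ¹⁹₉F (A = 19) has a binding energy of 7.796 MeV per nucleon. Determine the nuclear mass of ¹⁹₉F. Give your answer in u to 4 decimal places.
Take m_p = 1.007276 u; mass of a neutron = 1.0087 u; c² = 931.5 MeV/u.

Total binding energy = 19 × 7.796 = 148.124 MeV
Mass defect = 148.124 MeV / (931.5 MeV/u) = 0.159017 u
Constituent mass = 9(1.007276) + 10(1.0087) = 19.152484 u
Nuclear mass = 19.152484 − 0.159017 = 18.993467 u ≈ 18.9935 u (to 4 decimal places)

18.9935 u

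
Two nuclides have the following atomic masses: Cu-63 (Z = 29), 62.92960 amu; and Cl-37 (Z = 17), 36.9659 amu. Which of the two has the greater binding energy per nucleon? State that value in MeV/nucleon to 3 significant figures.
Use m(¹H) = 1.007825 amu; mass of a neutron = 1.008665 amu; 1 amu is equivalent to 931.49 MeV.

Cu-63: Σm = 29(1.007825) + 34(1.008665) = 63.521535 amu; Δm = 0.591935 amu; E_B = 551.38 MeV; E_B/A = 8.752 MeV
Cl-37: Σm = 17(1.007825) + 20(1.008665) = 37.306325 amu; Δm = 0.340425 amu; E_B = 317.10 MeV; E_B/A = 8.570 MeV
Cu-63 has the higher binding energy per nucleon, so it is the more tightly bound nucleus.

Cu-63; 8.75 MeV/nucleon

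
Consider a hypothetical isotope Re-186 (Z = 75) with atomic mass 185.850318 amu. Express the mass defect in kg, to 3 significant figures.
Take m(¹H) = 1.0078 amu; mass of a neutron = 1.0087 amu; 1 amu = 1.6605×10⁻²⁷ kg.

The nucleus contains 75 protons and 186 − 75 = 111 neutrons.
Σm = 75·m(¹H) + 111·m_n = 75.5850 + 111.9657 = 187.5507 amu
Δm = 187.5507 − 185.850318 = 1.700382 amu
In SI units: 1.700382 amu × 1.6605×10⁻²⁷ kg/amu = 2.8235e-27 kg

2.82e-27 kg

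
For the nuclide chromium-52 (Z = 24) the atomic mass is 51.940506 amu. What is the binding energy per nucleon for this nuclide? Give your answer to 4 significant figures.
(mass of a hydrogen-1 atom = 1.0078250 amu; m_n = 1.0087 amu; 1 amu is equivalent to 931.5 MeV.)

8.794 MeV/nucleon

The nucleus contains 24 protons and 52 − 24 = 28 neutrons.
Mass of separated nucleons = 24(1.0078250) + 28(1.0087) = 24.1878000 + 28.2436 = 52.4314000 amu
The mass defect is 52.4314000 − 51.940506 = 0.4908940 amu.
Converting to energy: 0.4908940 amu × 931.5 MeV/amu = 457.268 MeV
BE/A = 457.268 MeV / 52 = 8.794 MeV/nucleon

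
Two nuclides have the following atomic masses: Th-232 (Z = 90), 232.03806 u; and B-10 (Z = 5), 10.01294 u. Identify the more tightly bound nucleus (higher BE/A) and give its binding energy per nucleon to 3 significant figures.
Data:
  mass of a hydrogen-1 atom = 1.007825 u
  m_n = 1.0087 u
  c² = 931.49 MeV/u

Th-232; 7.63 MeV/nucleon

Th-232: Σm = 90(1.007825) + 142(1.0087) = 233.939650 u; Δm = 1.901590 u; E_B = 1771.312 MeV; E_B/A = 7.63497 MeV
B-10: Σm = 5(1.007825) + 5(1.0087) = 10.082625 u; Δm = 0.069685 u; E_B = 64.911 MeV; E_B/A = 6.491 MeV
Th-232 has the higher binding energy per nucleon, so it is the more tightly bound nucleus.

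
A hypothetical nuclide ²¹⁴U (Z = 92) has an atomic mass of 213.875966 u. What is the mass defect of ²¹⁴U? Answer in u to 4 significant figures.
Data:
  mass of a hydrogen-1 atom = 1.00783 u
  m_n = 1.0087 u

1.906 u

Mass of separated nucleons = 92(1.00783) + 122(1.0087) = 92.72036 + 123.0614 = 215.78176 u
The mass defect is 215.78176 − 213.875966 = 1.905794 u.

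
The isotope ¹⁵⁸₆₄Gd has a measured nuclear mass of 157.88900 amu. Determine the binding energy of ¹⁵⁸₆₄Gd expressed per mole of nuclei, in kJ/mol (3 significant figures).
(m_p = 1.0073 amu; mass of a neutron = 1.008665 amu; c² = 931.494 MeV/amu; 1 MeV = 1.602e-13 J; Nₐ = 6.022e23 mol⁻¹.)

With 64 protons and 94 neutrons (A = 158):
Total constituent mass: 64 × 1.0073 + 94 × 1.008665 = 159.281710 amu
Mass defect Δm = 159.281710 − 157.88900 = 1.392710 amu
Converting to energy: 1.392710 amu × 931.494 MeV/amu = 1297.30 MeV
Per nucleus in joules: 1297.30 MeV × 1.602e-13 J/MeV = 2.0783e-10 J
Per mole: 2.0783e-10 J × 6.022e23 mol⁻¹ = 1.2516e+14 J/mol

1.25e+11 kJ/mol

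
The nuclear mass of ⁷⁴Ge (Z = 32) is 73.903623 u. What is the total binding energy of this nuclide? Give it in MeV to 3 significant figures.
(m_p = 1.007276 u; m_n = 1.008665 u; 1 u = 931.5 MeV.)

646 MeV

With 32 protons and 42 neutrons (A = 74):
Σm = 32·m_p + 42·m_n = 32.232832 + 42.363930 = 74.596762 u
The mass defect is 74.596762 − 73.903623 = 0.693139 u.
Converting to energy: 0.693139 u × 931.5 MeV/u = 645.659 MeV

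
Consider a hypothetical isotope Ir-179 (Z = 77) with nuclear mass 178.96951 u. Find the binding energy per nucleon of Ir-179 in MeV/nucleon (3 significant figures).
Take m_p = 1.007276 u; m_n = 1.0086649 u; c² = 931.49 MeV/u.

7.67 MeV/nucleon

Z = 77, so N = A − Z = 179 − 77 = 102.
Total constituent mass: 77 × 1.007276 + 102 × 1.0086649 = 180.4440718 u
Mass defect Δm = 180.4440718 − 178.96951 = 1.4745618 u
Converting to energy: 1.4745618 u × 931.49 MeV/u = 1373.54 MeV
Per nucleon: 1373.54 / 179 = 7.673 MeV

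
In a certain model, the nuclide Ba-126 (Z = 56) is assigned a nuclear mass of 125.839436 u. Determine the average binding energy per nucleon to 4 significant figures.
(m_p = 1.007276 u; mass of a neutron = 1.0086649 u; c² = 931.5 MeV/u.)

8.683 MeV/nucleon

Σm = 56·m_p + 70·m_n = 56.407456 + 70.6065430 = 127.0139990 u
Mass defect Δm = 127.0139990 − 125.839436 = 1.1745630 u
Binding energy = Δm·c² = 1.1745630 × 931.5 MeV/u = 1094.11 MeV
BE/A = 1094.11 MeV / 126 = 8.683 MeV/nucleon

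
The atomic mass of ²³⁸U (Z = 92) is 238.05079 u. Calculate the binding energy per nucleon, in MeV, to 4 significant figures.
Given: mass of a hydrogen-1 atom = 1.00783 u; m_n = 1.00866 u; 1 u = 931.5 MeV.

7.569 MeV/nucleon

With 92 protons and 146 neutrons (A = 238):
Total constituent mass: 92 × 1.00783 + 146 × 1.00866 = 239.98472 u
Mass defect Δm = 239.98472 − 238.05079 = 1.93393 u
E_B = 1.93393 × 931.5 = 1801.46 MeV
Per nucleon: 1801.46 / 238 = 7.569 MeV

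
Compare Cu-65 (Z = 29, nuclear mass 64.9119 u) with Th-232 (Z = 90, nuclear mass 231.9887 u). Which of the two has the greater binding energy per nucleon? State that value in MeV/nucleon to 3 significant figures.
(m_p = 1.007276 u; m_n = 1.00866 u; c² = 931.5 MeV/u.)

Cu-65: Σm = 29(1.007276) + 36(1.00866) = 65.522764 u; Δm = 0.610864 u; E_B = 569.02 MeV; E_B/A = 8.754 MeV
Th-232: Σm = 90(1.007276) + 142(1.00866) = 233.884560 u; Δm = 1.895860 u; E_B = 1766.0 MeV; E_B/A = 7.612 MeV
Cu-65 has the higher binding energy per nucleon, so it is the more tightly bound nucleus.

Cu-65; 8.75 MeV/nucleon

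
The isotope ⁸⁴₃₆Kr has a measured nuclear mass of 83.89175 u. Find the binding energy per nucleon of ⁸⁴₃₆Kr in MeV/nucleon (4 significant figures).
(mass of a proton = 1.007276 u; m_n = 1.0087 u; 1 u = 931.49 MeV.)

With 36 protons and 48 neutrons (A = 84):
Total constituent mass: 36 × 1.007276 + 48 × 1.0087 = 84.679536 u
Δm = 84.679536 − 83.89175 = 0.787786 u
Binding energy = Δm·c² = 0.787786 × 931.49 MeV/u = 733.815 MeV
Dividing by A = 84 gives 8.736 MeV per nucleon.

8.736 MeV/nucleon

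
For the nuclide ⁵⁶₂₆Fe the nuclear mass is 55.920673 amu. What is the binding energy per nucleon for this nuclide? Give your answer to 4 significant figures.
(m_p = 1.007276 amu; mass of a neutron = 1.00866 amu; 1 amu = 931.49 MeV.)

8.788 MeV/nucleon

Z = 26, so N = A − Z = 56 − 26 = 30.
Σm = 26·m_p + 30·m_n = 26.189176 + 30.25980 = 56.448976 amu
Mass defect Δm = 56.448976 − 55.920673 = 0.528303 amu
Binding energy = Δm·c² = 0.528303 × 931.49 MeV/amu = 492.109 MeV
Dividing by A = 56 gives 8.788 MeV per nucleon.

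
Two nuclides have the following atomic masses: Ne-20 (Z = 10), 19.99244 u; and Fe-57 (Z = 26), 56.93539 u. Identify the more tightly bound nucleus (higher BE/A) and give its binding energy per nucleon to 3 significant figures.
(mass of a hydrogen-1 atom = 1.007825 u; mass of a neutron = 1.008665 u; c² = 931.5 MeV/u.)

Fe-57; 8.77 MeV/nucleon

Ne-20: Σm = 10(1.007825) + 10(1.008665) = 20.164900 u; Δm = 0.172460 u; E_B = 160.646 MeV; E_B/A = 8.032 MeV
Fe-57: Σm = 26(1.007825) + 31(1.008665) = 57.472065 u; Δm = 0.536675 u; E_B = 499.91 MeV; E_B/A = 8.770 MeV
Fe-57 has the higher binding energy per nucleon, so it is the more tightly bound nucleus.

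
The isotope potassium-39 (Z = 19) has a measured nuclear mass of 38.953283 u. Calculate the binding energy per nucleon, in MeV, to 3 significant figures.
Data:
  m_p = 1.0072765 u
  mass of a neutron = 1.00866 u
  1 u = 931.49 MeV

Mass of separated nucleons = 19(1.0072765) + 20(1.00866) = 19.1382535 + 20.17320 = 39.3114535 u
Mass defect Δm = 39.3114535 − 38.953283 = 0.3581705 u
E_B = 0.3581705 × 931.49 = 333.632 MeV
Per nucleon: 333.632 / 39 = 8.5547 MeV

8.55 MeV/nucleon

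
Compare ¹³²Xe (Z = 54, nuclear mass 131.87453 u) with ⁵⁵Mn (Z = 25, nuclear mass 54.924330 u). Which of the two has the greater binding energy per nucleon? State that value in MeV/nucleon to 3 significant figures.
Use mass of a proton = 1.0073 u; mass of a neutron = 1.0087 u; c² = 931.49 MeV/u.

¹³²Xe: Σm = 54(1.0073) + 78(1.0087) = 133.0728 u; Δm = 1.19827 u; E_B = 1116.2 MeV; E_B/A = 8.456 MeV
⁵⁵Mn: Σm = 25(1.0073) + 30(1.0087) = 55.4435 u; Δm = 0.519170 u; E_B = 483.60 MeV; E_B/A = 8.793 MeV
⁵⁵Mn has the higher binding energy per nucleon, so it is the more tightly bound nucleus.

⁵⁵Mn; 8.79 MeV/nucleon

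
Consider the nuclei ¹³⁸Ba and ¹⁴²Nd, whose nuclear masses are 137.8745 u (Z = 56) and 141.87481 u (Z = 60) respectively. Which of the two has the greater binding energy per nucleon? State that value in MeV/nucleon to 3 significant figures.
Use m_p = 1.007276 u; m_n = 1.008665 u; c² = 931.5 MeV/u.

¹³⁸Ba; 8.39 MeV/nucleon

¹³⁸Ba: Σm = 56(1.007276) + 82(1.008665) = 139.117986 u; Δm = 1.243486 u; E_B = 1158.31 MeV; E_B/A = 8.394 MeV
¹⁴²Nd: Σm = 60(1.007276) + 82(1.008665) = 143.147090 u; Δm = 1.272280 u; E_B = 1185.1 MeV; E_B/A = 8.346 MeV
¹³⁸Ba has the higher binding energy per nucleon, so it is the more tightly bound nucleus.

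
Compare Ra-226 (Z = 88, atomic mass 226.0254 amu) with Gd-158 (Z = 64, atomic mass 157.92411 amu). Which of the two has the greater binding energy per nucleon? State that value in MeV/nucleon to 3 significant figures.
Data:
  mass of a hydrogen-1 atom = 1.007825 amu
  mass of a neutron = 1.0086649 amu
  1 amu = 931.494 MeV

Ra-226: Σm = 88(1.007825) + 138(1.0086649) = 227.8843562 amu; Δm = 1.8589562 amu; E_B = 1731.6 MeV; E_B/A = 7.662 MeV
Gd-158: Σm = 64(1.007825) + 94(1.0086649) = 159.3153006 amu; Δm = 1.3911906 amu; E_B = 1295.9 MeV; E_B/A = 8.202 MeV
Gd-158 has the higher binding energy per nucleon, so it is the more tightly bound nucleus.

Gd-158; 8.20 MeV/nucleon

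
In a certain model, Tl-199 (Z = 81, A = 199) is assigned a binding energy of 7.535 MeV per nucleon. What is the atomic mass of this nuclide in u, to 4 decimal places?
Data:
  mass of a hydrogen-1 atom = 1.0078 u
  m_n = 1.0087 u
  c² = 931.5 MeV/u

199.0487 u

Total binding energy = 199 × 7.535 = 1499.465 MeV
Mass defect = 1499.465 MeV / (931.5 MeV/u) = 1.609732 u
Constituent mass = 81(1.0078) + 118(1.0087) = 200.6584 u
Atomic mass = 200.6584 − 1.609732 = 199.048668 u ≈ 199.0487 u (to 4 decimal places)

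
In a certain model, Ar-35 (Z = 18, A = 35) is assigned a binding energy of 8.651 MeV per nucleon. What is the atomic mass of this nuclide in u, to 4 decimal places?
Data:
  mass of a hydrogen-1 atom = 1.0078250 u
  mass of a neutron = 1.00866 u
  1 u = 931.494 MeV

34.9630 u

Total binding energy = 35 × 8.651 = 302.785 MeV
Mass defect = 302.785 MeV / (931.494 MeV/u) = 0.325053 u
Constituent mass = 18(1.0078250) + 17(1.00866) = 35.2880700 u
Atomic mass = 35.2880700 − 0.325053 = 34.9630170 u ≈ 34.9630 u (to 4 decimal places)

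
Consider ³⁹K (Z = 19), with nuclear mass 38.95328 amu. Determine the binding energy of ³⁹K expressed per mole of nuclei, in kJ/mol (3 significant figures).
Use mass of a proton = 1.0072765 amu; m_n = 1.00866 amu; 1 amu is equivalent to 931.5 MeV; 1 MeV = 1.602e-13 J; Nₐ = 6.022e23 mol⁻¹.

Mass of separated nucleons = 19(1.0072765) + 20(1.00866) = 19.1382535 + 20.17320 = 39.3114535 amu
Δm = 39.3114535 − 38.95328 = 0.3581735 amu
Converting to energy: 0.3581735 amu × 931.5 MeV/amu = 333.639 MeV
Per nucleus in joules: 333.639 MeV × 1.602e-13 J/MeV = 5.3449e-11 J
Per mole: 5.3449e-11 J × 6.022e23 mol⁻¹ = 3.2187e+13 J/mol

3.22e+10 kJ/mol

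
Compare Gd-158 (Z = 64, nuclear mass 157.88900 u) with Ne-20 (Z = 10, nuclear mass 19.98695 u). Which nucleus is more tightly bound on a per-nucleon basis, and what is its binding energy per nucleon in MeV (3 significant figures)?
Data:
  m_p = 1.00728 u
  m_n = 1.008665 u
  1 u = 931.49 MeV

Gd-158; 8.20 MeV/nucleon

Gd-158: Σm = 64(1.00728) + 94(1.008665) = 159.280430 u; Δm = 1.391430 u; E_B = 1296.1 MeV; E_B/A = 8.203 MeV
Ne-20: Σm = 10(1.00728) + 10(1.008665) = 20.159450 u; Δm = 0.172500 u; E_B = 160.68 MeV; E_B/A = 8.034 MeV
Gd-158 has the higher binding energy per nucleon, so it is the more tightly bound nucleus.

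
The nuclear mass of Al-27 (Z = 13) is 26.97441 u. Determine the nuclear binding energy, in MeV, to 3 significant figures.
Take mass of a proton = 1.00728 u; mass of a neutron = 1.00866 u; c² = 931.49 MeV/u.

With 13 protons and 14 neutrons (A = 27):
Total constituent mass: 13 × 1.00728 + 14 × 1.00866 = 27.21588 u
Δm = 27.21588 − 26.97441 = 0.24147 u
Binding energy = Δm·c² = 0.24147 × 931.49 MeV/u = 224.927 MeV

225 MeV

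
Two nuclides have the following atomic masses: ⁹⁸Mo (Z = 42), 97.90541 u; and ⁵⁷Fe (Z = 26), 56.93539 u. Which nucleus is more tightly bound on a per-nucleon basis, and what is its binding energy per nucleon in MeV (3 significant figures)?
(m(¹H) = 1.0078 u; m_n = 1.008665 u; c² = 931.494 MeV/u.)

⁵⁷Fe; 8.76 MeV/nucleon

⁹⁸Mo: Σm = 42(1.0078) + 56(1.008665) = 98.812840 u; Δm = 0.907430 u; E_B = 845.27 MeV; E_B/A = 8.625 MeV
⁵⁷Fe: Σm = 26(1.0078) + 31(1.008665) = 57.471415 u; Δm = 0.536025 u; E_B = 499.30 MeV; E_B/A = 8.760 MeV
⁵⁷Fe has the higher binding energy per nucleon, so it is the more tightly bound nucleus.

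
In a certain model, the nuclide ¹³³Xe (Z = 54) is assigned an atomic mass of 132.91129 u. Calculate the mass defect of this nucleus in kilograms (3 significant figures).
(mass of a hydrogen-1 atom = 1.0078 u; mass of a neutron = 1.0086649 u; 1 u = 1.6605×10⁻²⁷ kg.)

1.98e-27 kg

Total constituent mass: 54 × 1.0078 + 79 × 1.0086649 = 134.1057271 u
Δm = 134.1057271 − 132.91129 = 1.1944371 u
In SI units: 1.1944371 u × 1.6605×10⁻²⁷ kg/u = 1.9834e-27 kg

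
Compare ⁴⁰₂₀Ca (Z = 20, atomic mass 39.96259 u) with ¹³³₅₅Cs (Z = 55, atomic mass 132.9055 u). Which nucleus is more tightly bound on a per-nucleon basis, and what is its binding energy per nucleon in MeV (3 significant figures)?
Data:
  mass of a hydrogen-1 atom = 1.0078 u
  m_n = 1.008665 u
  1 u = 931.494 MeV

⁴⁰₂₀Ca; 8.54 MeV/nucleon

⁴⁰₂₀Ca: Σm = 20(1.0078) + 20(1.008665) = 40.329300 u; Δm = 0.366710 u; E_B = 341.59 MeV; E_B/A = 8.540 MeV
¹³³₅₅Cs: Σm = 55(1.0078) + 78(1.008665) = 134.104870 u; Δm = 1.199370 u; E_B = 1117.2 MeV; E_B/A = 8.400 MeV
⁴⁰₂₀Ca has the higher binding energy per nucleon, so it is the more tightly bound nucleus.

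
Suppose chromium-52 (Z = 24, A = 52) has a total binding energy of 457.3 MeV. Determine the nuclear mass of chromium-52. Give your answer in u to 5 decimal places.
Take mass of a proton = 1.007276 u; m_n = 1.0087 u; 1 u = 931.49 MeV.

51.92729 u

Mass defect = 457.3 MeV / (931.49 MeV/u) = 0.4909339 u
Constituent mass = 24(1.007276) + 28(1.0087) = 52.418224 u
Nuclear mass = 52.418224 − 0.4909339 = 51.9272901 u ≈ 51.92729 u (to 5 decimal places)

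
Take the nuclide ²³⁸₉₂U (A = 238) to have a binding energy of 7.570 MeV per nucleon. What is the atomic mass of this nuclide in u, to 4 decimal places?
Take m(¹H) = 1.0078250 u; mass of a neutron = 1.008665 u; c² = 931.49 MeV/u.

Total binding energy = 238 × 7.570 = 1801.660 MeV
Mass defect = 1801.660 MeV / (931.49 MeV/u) = 1.934170 u
Constituent mass = 92(1.0078250) + 146(1.008665) = 239.9849900 u
Atomic mass = 239.9849900 − 1.934170 = 238.0508200 u ≈ 238.0508 u (to 4 decimal places)

238.0508 u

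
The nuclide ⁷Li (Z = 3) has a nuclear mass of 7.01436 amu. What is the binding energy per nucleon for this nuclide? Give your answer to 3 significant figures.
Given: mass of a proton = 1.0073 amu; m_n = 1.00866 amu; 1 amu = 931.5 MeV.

The nucleus contains 3 protons and 7 − 3 = 4 neutrons.
Total constituent mass: 3 × 1.0073 + 4 × 1.00866 = 7.05654 amu
Δm = 7.05654 − 7.01436 = 0.04218 amu
Converting to energy: 0.04218 amu × 931.5 MeV/amu = 39.2907 MeV
Per nucleon: 39.2907 / 7 = 5.613 MeV

5.61 MeV/nucleon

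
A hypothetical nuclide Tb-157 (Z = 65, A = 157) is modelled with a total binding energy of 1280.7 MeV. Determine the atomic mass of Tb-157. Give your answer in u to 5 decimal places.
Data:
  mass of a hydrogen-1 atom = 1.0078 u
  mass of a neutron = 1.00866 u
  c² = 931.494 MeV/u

156.92883 u

Mass defect = 1280.7 MeV / (931.494 MeV/u) = 1.3748881 u
Constituent mass = 65(1.0078) + 92(1.00866) = 158.30372 u
Atomic mass = 158.30372 − 1.3748881 = 156.9288319 u ≈ 156.92883 u (to 5 decimal places)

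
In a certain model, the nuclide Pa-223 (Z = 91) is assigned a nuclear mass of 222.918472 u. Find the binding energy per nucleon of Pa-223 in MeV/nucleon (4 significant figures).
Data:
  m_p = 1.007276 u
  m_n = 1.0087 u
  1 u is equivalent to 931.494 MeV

7.903 MeV/nucleon

Z = 91, so N = A − Z = 223 − 91 = 132.
Total constituent mass: 91 × 1.007276 + 132 × 1.0087 = 224.810516 u
Mass defect Δm = 224.810516 − 222.918472 = 1.892044 u
Binding energy = Δm·c² = 1.892044 × 931.494 MeV/u = 1762.43 MeV
Per nucleon: 1762.43 / 223 = 7.903 MeV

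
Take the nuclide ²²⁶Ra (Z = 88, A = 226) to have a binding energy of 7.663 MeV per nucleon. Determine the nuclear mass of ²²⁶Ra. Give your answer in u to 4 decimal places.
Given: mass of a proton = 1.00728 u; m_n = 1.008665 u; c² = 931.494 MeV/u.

225.9772 u

Total binding energy = 226 × 7.663 = 1731.838 MeV
Mass defect = 1731.838 MeV / (931.494 MeV/u) = 1.859205 u
Constituent mass = 88(1.00728) + 138(1.008665) = 227.836410 u
Nuclear mass = 227.836410 − 1.859205 = 225.977205 u ≈ 225.9772 u (to 4 decimal places)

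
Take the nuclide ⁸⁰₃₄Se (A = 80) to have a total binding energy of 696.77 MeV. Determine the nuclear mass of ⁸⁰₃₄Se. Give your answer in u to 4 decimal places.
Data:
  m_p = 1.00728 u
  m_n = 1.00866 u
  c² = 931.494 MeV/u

79.8979 u

Mass defect = 696.77 MeV / (931.494 MeV/u) = 0.748013 u
Constituent mass = 34(1.00728) + 46(1.00866) = 80.64588 u
Nuclear mass = 80.64588 − 0.748013 = 79.897867 u ≈ 79.8979 u (to 4 decimal places)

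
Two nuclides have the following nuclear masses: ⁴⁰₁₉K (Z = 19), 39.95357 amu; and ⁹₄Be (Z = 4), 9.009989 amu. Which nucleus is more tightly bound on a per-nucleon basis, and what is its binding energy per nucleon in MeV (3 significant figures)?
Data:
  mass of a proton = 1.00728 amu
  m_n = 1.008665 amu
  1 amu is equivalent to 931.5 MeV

⁴⁰₁₉K: Σm = 19(1.00728) + 21(1.008665) = 40.320285 amu; Δm = 0.366715 amu; E_B = 341.60 MeV; E_B/A = 8.540 MeV
⁹₄Be: Σm = 4(1.00728) + 5(1.008665) = 9.072445 amu; Δm = 0.062456 amu; E_B = 58.178 MeV; E_B/A = 6.464 MeV
⁴⁰₁₉K has the higher binding energy per nucleon, so it is the more tightly bound nucleus.

⁴⁰₁₉K; 8.54 MeV/nucleon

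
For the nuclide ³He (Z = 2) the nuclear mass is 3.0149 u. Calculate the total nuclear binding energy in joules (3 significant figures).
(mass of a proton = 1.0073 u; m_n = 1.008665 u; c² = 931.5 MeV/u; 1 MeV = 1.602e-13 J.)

1.25e-12 J

With 2 protons and 1 neutrons (A = 3):
Σm = 2·m_p + 1·m_n = 2.0146 + 1.008665 = 3.023265 u
The mass defect is 3.023265 − 3.0149 = 0.008365 u.
Binding energy = Δm·c² = 0.008365 × 931.5 MeV/u = 7.79200 MeV
In joules: 7.79200 MeV × 1.602e-13 J/MeV = 1.2483e-12 J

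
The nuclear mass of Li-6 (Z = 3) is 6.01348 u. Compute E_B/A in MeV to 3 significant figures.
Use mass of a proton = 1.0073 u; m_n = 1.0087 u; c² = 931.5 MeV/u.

Z = 3, so N = A − Z = 6 − 3 = 3.
Mass of separated nucleons = 3(1.0073) + 3(1.0087) = 3.0219 + 3.0261 = 6.0480 u
Mass defect Δm = 6.0480 − 6.01348 = 0.03452 u
Binding energy = Δm·c² = 0.03452 × 931.5 MeV/u = 32.1554 MeV
BE/A = 32.1554 MeV / 6 = 5.359 MeV/nucleon

5.36 MeV/nucleon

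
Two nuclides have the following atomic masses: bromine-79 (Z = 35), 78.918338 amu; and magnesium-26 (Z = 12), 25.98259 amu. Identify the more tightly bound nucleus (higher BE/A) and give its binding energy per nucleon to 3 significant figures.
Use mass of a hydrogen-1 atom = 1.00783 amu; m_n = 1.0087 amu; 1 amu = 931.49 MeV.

bromine-79: Σm = 35(1.00783) + 44(1.0087) = 79.65685 amu; Δm = 0.738512 amu; E_B = 687.92 MeV; E_B/A = 8.708 MeV
magnesium-26: Σm = 12(1.00783) + 14(1.0087) = 26.21576 amu; Δm = 0.23317 amu; E_B = 217.20 MeV; E_B/A = 8.354 MeV
bromine-79 has the higher binding energy per nucleon, so it is the more tightly bound nucleus.

bromine-79; 8.71 MeV/nucleon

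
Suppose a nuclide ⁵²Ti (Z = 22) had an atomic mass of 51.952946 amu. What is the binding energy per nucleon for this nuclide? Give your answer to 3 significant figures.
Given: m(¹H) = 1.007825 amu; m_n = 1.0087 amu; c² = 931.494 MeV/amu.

The nucleus contains 22 protons and 52 − 22 = 30 neutrons.
Mass of separated nucleons = 22(1.007825) + 30(1.0087) = 22.172150 + 30.2610 = 52.433150 amu
Δm = 52.433150 − 51.952946 = 0.480204 amu
Converting to energy: 0.480204 amu × 931.494 MeV/amu = 447.307 MeV
Dividing by A = 52 gives 8.602 MeV per nucleon.

8.60 MeV/nucleon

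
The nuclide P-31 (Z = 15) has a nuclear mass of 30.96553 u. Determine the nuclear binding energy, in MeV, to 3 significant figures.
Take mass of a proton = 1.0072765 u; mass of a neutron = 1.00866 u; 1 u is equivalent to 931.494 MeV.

Z = 15, so N = A − Z = 31 − 15 = 16.
Σm = 15·m_p + 16·m_n = 15.1091475 + 16.13856 = 31.2477075 u
Δm = 31.2477075 − 30.96553 = 0.2821775 u
Converting to energy: 0.2821775 u × 931.494 MeV/u = 262.847 MeV

263 MeV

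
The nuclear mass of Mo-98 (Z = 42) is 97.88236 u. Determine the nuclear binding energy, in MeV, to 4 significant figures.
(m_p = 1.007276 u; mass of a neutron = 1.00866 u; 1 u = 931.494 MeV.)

846.0 MeV

Z = 42, so N = A − Z = 98 − 42 = 56.
Total constituent mass: 42 × 1.007276 + 56 × 1.00866 = 98.790552 u
Mass defect Δm = 98.790552 − 97.88236 = 0.908192 u
Converting to energy: 0.908192 u × 931.494 MeV/u = 845.975 MeV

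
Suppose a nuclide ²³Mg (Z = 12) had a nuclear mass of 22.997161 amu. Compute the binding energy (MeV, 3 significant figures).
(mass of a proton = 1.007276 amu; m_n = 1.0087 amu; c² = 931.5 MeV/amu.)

Total constituent mass: 12 × 1.007276 + 11 × 1.0087 = 23.183012 amu
Δm = 23.183012 − 22.997161 = 0.185851 amu
E_B = 0.185851 × 931.5 = 173.120 MeV

173 MeV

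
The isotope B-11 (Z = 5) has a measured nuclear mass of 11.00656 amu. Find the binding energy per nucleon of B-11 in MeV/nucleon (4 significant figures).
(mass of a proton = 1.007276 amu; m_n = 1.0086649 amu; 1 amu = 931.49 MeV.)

Total constituent mass: 5 × 1.007276 + 6 × 1.0086649 = 11.0883694 amu
Δm = 11.0883694 − 11.00656 = 0.0818094 amu
E_B = 0.0818094 × 931.49 = 76.2046 MeV
Dividing by A = 11 gives 6.928 MeV per nucleon.

6.928 MeV/nucleon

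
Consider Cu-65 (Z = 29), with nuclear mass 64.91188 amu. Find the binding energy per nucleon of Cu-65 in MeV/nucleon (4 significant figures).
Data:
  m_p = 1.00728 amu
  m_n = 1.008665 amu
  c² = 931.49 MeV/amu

8.759 MeV/nucleon

Total constituent mass: 29 × 1.00728 + 36 × 1.008665 = 65.523060 amu
Δm = 65.523060 − 64.91188 = 0.611180 amu
E_B = 0.611180 × 931.49 = 569.308 MeV
BE/A = 569.308 MeV / 65 = 8.759 MeV/nucleon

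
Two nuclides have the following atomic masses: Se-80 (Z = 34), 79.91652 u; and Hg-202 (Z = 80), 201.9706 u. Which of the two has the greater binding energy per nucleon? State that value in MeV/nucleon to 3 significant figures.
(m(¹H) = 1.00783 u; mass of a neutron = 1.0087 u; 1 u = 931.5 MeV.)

Se-80: Σm = 34(1.00783) + 46(1.0087) = 80.66642 u; Δm = 0.74990 u; E_B = 698.53 MeV; E_B/A = 8.732 MeV
Hg-202: Σm = 80(1.00783) + 122(1.0087) = 203.68780 u; Δm = 1.71720 u; E_B = 1599.6 MeV; E_B/A = 7.919 MeV
Se-80 has the higher binding energy per nucleon, so it is the more tightly bound nucleus.

Se-80; 8.73 MeV/nucleon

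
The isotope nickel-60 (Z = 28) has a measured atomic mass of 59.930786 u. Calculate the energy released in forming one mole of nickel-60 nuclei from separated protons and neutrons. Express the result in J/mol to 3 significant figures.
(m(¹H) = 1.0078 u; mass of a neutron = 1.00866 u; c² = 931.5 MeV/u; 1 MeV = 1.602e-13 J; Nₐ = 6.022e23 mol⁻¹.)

5.07e+13 J/mol

Mass of separated nucleons = 28(1.0078) + 32(1.00866) = 28.2184 + 32.27712 = 60.49552 u
Δm = 60.49552 − 59.930786 = 0.564734 u
Converting to energy: 0.564734 u × 931.5 MeV/u = 526.050 MeV
Per nucleus in joules: 526.050 MeV × 1.602e-13 J/MeV = 8.4273e-11 J
Per mole: 8.4273e-11 J × 6.022e23 mol⁻¹ = 5.0749e+13 J/mol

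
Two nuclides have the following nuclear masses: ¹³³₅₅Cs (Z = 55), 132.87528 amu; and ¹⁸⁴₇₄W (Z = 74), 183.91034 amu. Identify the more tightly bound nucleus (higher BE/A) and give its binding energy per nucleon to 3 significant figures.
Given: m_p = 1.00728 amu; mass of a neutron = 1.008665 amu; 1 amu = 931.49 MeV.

¹³³₅₅Cs: Σm = 55(1.00728) + 78(1.008665) = 134.076270 amu; Δm = 1.200990 amu; E_B = 1118.7 MeV; E_B/A = 8.411 MeV
¹⁸⁴₇₄W: Σm = 74(1.00728) + 110(1.008665) = 185.491870 amu; Δm = 1.581530 amu; E_B = 1473.18 MeV; E_B/A = 8.006 MeV
¹³³₅₅Cs has the higher binding energy per nucleon, so it is the more tightly bound nucleus.

¹³³₅₅Cs; 8.41 MeV/nucleon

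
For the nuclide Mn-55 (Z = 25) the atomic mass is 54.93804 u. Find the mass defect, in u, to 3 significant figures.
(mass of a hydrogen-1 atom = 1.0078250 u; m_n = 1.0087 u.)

0.519 u

Σm = 25·m(¹H) + 30·m_n = 25.1956250 + 30.2610 = 55.4566250 u
Mass defect Δm = 55.4566250 − 54.93804 = 0.5185850 u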